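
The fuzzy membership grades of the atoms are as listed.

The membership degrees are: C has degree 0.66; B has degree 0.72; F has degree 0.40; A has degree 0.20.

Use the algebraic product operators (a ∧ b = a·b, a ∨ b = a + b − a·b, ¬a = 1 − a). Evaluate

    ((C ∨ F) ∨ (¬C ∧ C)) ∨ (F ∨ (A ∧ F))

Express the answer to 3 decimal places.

0.913

C ∨ F = a + b − a·b on (0.6600, 0.4000) = 0.7960
¬C = 1 − 0.6600 = 0.3400
¬C ∧ C = a·b on (0.3400, 0.6600) = 0.2244
(C ∨ F) ∨ (¬C ∧ C) = a + b − a·b on (0.7960, 0.2244) = 0.8418
A ∧ F = a·b on (0.2000, 0.4000) = 0.0800
F ∨ (A ∧ F) = a + b − a·b on (0.4000, 0.0800) = 0.4480
((C ∨ F) ∨ (¬C ∧ C)) ∨ (F ∨ (A ∧ F)) = a + b − a·b on (0.8418, 0.4480) = 0.9127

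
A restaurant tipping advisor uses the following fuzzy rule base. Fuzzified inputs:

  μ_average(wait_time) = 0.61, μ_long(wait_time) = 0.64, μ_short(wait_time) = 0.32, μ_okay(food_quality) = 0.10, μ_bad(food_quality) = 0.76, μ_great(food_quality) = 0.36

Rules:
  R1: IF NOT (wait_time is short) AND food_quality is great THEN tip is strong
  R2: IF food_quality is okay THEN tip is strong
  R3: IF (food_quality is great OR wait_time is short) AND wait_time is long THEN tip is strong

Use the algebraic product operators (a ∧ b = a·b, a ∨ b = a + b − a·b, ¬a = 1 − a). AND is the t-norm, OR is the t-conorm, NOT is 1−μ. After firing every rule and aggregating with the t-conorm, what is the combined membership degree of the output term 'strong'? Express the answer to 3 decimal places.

R1: ¬short=1−0.32=0.68, great=0.36; AND[a·b] → w = 0.2448
R2: okay=0.10 → w = 0.1000
R3: (great=0.36 OR short=0.32) = 0.5648; AND[a·b] with long=0.64 → w = 0.3615
Rules with consequent 'strong': {R1, R2, R3} → strengths 0.2448, 0.1000, 0.3615
Aggregate via t-conorm [a + b − a·b]: 0.5660

0.566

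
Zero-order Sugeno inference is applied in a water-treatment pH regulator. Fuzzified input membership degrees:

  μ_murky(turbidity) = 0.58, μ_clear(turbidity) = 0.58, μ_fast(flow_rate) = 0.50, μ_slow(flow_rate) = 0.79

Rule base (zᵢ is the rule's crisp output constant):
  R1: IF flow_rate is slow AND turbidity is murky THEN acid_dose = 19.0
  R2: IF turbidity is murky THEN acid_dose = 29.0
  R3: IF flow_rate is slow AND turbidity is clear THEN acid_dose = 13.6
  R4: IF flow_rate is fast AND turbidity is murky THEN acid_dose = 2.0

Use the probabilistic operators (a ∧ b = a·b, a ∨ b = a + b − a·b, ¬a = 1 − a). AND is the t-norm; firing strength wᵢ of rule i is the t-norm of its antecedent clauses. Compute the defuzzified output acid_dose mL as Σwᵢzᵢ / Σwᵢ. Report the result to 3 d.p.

R1 (z=19.0): slow=0.79, murky=0.58; AND[a·b] → w = 0.4582
R2 (z=29.0): murky=0.58 → w = 0.5800
R3 (z=13.6): slow=0.79, clear=0.58; AND[a·b] → w = 0.4582
R4 (z=2.0): fast=0.50, murky=0.58; AND[a·b] → w = 0.2900
Weighted average = (0.4582·19.0 + 0.5800·29.0 + 0.4582·13.6 + 0.2900·2.0) / (0.4582 + 0.5800 + 0.4582 + 0.2900)
  = 32.3373 / 1.7864 = 18.102

18.102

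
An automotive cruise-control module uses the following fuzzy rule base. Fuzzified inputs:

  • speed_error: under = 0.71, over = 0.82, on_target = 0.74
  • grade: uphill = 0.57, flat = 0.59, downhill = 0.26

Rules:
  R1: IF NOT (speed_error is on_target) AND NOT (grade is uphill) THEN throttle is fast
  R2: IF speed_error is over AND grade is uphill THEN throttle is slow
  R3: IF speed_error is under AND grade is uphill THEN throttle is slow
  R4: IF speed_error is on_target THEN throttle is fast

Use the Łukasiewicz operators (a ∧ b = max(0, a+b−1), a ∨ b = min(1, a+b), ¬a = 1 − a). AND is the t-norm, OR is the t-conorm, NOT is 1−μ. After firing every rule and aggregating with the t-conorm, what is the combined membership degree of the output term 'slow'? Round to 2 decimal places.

R1: ¬on_target=1−0.74=0.26, ¬uphill=1−0.57=0.43; AND[max(0, a+b−1)] → w = 0.00
R2: over=0.82, uphill=0.57; AND[max(0, a+b−1)] → w = 0.39
R3: under=0.71, uphill=0.57; AND[max(0, a+b−1)] → w = 0.28
R4: on_target=0.74 → w = 0.74
Rules with consequent 'slow': {R2, R3} → strengths 0.39, 0.28
Aggregate via t-conorm [min(1, a+b)]: 0.67

0.67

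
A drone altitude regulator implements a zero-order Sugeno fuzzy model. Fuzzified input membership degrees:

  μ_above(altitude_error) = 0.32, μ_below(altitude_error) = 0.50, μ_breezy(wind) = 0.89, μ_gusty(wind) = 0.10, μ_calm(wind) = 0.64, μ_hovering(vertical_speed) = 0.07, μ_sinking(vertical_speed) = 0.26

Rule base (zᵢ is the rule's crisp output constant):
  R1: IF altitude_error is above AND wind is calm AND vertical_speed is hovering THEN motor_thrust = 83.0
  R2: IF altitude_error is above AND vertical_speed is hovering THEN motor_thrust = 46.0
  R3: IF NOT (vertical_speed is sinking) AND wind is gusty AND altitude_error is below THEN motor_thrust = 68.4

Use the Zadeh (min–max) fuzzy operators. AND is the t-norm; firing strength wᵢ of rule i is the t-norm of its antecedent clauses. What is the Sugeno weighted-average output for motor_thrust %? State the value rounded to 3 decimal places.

66.125

R1 (z=83.0): above=0.32, calm=0.64, hovering=0.07; AND[min(a, b)] → w = 0.07
R2 (z=46.0): above=0.32, hovering=0.07; AND[min(a, b)] → w = 0.07
R3 (z=68.4): ¬sinking=1−0.26=0.74, gusty=0.10, below=0.50; AND[min(a, b)] → w = 0.10
Weighted average = (0.07·83.0 + 0.07·46.0 + 0.10·68.4) / (0.07 + 0.07 + 0.10)
  = 15.8700 / 0.2400 = 66.125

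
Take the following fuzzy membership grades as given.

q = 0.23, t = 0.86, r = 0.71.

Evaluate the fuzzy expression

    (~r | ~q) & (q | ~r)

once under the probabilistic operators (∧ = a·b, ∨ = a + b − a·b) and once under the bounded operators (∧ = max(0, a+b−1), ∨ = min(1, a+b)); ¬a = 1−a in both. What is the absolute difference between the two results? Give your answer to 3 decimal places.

0.141

Under probabilistic:
  ~r = 1 − 0.7100 = 0.2900
  ~q = 1 − 0.2300 = 0.7700
  ~r | ~q = a + b − a·b on (0.2900, 0.7700) = 0.8367
  ~r = 1 − 0.7100 = 0.2900
  q | ~r = a + b − a·b on (0.2300, 0.2900) = 0.4533
  (~r | ~q) & (q | ~r) = a·b on (0.8367, 0.4533) = 0.3793
  → value = 0.3793
Under bounded:
  ~r = 1 − 0.71 = 0.29
  ~q = 1 − 0.23 = 0.77
  ~r | ~q = min(1, a+b) on (0.29, 0.77) = 1.00
  ~r = 1 − 0.71 = 0.29
  q | ~r = min(1, a+b) on (0.23, 0.29) = 0.52
  (~r | ~q) & (q | ~r) = max(0, a+b−1) on (1.00, 0.52) = 0.52
  → value = 0.5200
|0.3793 − 0.5200| = 0.141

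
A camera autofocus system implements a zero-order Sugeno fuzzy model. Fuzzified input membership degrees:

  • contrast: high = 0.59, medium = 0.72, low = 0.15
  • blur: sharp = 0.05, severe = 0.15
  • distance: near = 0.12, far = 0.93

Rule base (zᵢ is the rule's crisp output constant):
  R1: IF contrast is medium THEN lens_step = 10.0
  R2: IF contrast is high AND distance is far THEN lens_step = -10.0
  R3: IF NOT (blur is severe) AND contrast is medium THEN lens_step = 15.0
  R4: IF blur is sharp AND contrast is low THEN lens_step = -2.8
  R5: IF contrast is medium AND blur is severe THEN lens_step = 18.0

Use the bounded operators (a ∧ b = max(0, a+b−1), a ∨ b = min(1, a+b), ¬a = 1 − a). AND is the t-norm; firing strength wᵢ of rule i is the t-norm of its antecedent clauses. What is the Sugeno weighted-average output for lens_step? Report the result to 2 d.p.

R1 (z=10.0): medium=0.72 → w = 0.72
R2 (z=-10.0): high=0.59, far=0.93; AND[max(0, a+b−1)] → w = 0.52
R3 (z=15.0): ¬severe=1−0.15=0.85, medium=0.72; AND[max(0, a+b−1)] → w = 0.57
R4 (z=-2.8): sharp=0.05, low=0.15; AND[max(0, a+b−1)] → w = 0.00
R5 (z=18.0): medium=0.72, severe=0.15; AND[max(0, a+b−1)] → w = 0.00
Weighted average = (0.72·10.0 + 0.52·-10.0 + 0.57·15.0 + 0.00·-2.8 + 0.00·18.0) / (0.72 + 0.52 + 0.57 + 0.00 + 0.00)
  = 10.5500 / 1.8100 = 5.83

5.83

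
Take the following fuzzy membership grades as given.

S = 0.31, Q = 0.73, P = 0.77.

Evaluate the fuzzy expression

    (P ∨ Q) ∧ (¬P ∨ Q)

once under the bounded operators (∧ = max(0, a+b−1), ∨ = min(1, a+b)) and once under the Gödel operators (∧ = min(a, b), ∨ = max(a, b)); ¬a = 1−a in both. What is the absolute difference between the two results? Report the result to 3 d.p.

0.230

Under bounded:
  P ∨ Q = min(1, a+b) on (0.77, 0.73) = 1.00
  ¬P = 1 − 0.77 = 0.23
  ¬P ∨ Q = min(1, a+b) on (0.23, 0.73) = 0.96
  (P ∨ Q) ∧ (¬P ∨ Q) = max(0, a+b−1) on (1.00, 0.96) = 0.96
  → value = 0.9600
Under Gödel:
  P ∨ Q = max(a, b) on (0.77, 0.73) = 0.77
  ¬P = 1 − 0.77 = 0.23
  ¬P ∨ Q = max(a, b) on (0.23, 0.73) = 0.73
  (P ∨ Q) ∧ (¬P ∨ Q) = min(a, b) on (0.77, 0.73) = 0.73
  → value = 0.7300
|0.9600 − 0.7300| = 0.230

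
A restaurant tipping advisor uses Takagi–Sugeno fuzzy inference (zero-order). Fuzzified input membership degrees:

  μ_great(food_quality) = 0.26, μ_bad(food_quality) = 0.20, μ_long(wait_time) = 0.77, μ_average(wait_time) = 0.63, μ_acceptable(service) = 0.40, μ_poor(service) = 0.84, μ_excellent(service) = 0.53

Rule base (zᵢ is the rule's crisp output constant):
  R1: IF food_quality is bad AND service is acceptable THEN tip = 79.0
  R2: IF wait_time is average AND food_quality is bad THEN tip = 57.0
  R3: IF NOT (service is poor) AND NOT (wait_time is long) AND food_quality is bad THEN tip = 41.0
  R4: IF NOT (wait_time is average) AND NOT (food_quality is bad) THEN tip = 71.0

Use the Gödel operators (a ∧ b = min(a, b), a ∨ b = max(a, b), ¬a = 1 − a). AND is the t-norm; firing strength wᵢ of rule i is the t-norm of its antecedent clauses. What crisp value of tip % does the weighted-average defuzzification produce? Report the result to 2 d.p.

64.55

R1 (z=79.0): bad=0.20, acceptable=0.40; AND[min(a, b)] → w = 0.20
R2 (z=57.0): average=0.63, bad=0.20; AND[min(a, b)] → w = 0.20
R3 (z=41.0): ¬poor=1−0.84=0.16, ¬long=1−0.77=0.23, bad=0.20; AND[min(a, b)] → w = 0.16
R4 (z=71.0): ¬average=1−0.63=0.37, ¬bad=1−0.20=0.80; AND[min(a, b)] → w = 0.37
Weighted average = (0.20·79.0 + 0.20·57.0 + 0.16·41.0 + 0.37·71.0) / (0.20 + 0.20 + 0.16 + 0.37)
  = 60.0300 / 0.9300 = 64.55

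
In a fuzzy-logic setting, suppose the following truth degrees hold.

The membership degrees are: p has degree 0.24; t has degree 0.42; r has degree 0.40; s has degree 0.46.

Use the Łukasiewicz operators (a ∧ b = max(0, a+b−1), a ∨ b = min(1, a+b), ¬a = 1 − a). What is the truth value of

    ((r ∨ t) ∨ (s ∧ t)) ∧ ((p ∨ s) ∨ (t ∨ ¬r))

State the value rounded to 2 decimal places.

0.82

r ∨ t = min(1, a+b) on (0.40, 0.42) = 0.82
s ∧ t = max(0, a+b−1) on (0.46, 0.42) = 0.00
(r ∨ t) ∨ (s ∧ t) = min(1, a+b) on (0.82, 0.00) = 0.82
p ∨ s = min(1, a+b) on (0.24, 0.46) = 0.70
¬r = 1 − 0.40 = 0.60
t ∨ ¬r = min(1, a+b) on (0.42, 0.60) = 1.00
(p ∨ s) ∨ (t ∨ ¬r) = min(1, a+b) on (0.70, 1.00) = 1.00
((r ∨ t) ∨ (s ∧ t)) ∧ ((p ∨ s) ∨ (t ∨ ¬r)) = max(0, a+b−1) on (0.82, 1.00) = 0.82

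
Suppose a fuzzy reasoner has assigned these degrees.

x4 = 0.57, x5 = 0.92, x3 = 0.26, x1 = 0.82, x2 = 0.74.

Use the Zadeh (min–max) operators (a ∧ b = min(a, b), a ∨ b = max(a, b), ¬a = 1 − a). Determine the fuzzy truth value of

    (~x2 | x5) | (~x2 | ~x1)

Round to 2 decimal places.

~x2 = 1 − 0.74 = 0.26
~x2 | x5 = max(a, b) on (0.26, 0.92) = 0.92
~x2 = 1 − 0.74 = 0.26
~x1 = 1 − 0.82 = 0.18
~x2 | ~x1 = max(a, b) on (0.26, 0.18) = 0.26
(~x2 | x5) | (~x2 | ~x1) = max(a, b) on (0.92, 0.26) = 0.92

0.92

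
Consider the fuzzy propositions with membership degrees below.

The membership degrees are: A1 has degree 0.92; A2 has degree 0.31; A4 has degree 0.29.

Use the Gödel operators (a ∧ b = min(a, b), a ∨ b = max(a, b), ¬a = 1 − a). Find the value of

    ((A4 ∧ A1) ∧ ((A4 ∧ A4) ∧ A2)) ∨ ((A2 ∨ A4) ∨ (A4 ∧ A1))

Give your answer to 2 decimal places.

A4 ∧ A1 = min(a, b) on (0.29, 0.92) = 0.29
A4 ∧ A4 = min(a, b) on (0.29, 0.29) = 0.29
(A4 ∧ A4) ∧ A2 = min(a, b) on (0.29, 0.31) = 0.29
(A4 ∧ A1) ∧ ((A4 ∧ A4) ∧ A2) = min(a, b) on (0.29, 0.29) = 0.29
A2 ∨ A4 = max(a, b) on (0.31, 0.29) = 0.31
A4 ∧ A1 = min(a, b) on (0.29, 0.92) = 0.29
(A2 ∨ A4) ∨ (A4 ∧ A1) = max(a, b) on (0.31, 0.29) = 0.31
((A4 ∧ A1) ∧ ((A4 ∧ A4) ∧ A2)) ∨ ((A2 ∨ A4) ∨ (A4 ∧ A1)) = max(a, b) on (0.29, 0.31) = 0.31

0.31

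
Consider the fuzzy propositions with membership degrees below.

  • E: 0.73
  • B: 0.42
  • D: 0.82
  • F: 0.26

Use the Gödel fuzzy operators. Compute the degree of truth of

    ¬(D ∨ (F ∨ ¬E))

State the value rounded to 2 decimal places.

0.18

¬E = 1 − 0.73 = 0.27
F ∨ ¬E = max(a, b) on (0.26, 0.27) = 0.27
D ∨ (F ∨ ¬E) = max(a, b) on (0.82, 0.27) = 0.82
¬(D ∨ (F ∨ ¬E)) = 1 − 0.82 = 0.18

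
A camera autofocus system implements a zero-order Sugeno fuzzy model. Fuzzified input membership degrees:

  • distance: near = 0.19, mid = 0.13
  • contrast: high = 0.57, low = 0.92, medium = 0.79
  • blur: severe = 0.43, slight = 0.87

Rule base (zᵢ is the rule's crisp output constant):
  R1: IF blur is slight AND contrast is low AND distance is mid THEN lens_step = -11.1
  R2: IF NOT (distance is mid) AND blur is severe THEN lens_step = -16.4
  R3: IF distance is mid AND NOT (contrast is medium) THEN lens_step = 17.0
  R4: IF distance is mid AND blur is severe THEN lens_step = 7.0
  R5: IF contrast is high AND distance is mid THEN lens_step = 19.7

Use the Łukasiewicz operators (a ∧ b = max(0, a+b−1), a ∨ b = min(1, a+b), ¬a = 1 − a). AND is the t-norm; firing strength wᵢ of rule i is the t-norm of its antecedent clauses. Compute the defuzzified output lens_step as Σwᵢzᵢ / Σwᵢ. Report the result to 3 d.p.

R1 (z=-11.1): slight=0.87, low=0.92, mid=0.13; AND[max(0, a+b−1)] → w = 0.00
R2 (z=-16.4): ¬mid=1−0.13=0.87, severe=0.43; AND[max(0, a+b−1)] → w = 0.30
R3 (z=17.0): mid=0.13, ¬medium=1−0.79=0.21; AND[max(0, a+b−1)] → w = 0.00
R4 (z=7.0): mid=0.13, severe=0.43; AND[max(0, a+b−1)] → w = 0.00
R5 (z=19.7): high=0.57, mid=0.13; AND[max(0, a+b−1)] → w = 0.00
Weighted average = (0.00·-11.1 + 0.30·-16.4 + 0.00·17.0 + 0.00·7.0 + 0.00·19.7) / (0.00 + 0.30 + 0.00 + 0.00 + 0.00)
  = -4.9200 / 0.3000 = -16.400

-16.400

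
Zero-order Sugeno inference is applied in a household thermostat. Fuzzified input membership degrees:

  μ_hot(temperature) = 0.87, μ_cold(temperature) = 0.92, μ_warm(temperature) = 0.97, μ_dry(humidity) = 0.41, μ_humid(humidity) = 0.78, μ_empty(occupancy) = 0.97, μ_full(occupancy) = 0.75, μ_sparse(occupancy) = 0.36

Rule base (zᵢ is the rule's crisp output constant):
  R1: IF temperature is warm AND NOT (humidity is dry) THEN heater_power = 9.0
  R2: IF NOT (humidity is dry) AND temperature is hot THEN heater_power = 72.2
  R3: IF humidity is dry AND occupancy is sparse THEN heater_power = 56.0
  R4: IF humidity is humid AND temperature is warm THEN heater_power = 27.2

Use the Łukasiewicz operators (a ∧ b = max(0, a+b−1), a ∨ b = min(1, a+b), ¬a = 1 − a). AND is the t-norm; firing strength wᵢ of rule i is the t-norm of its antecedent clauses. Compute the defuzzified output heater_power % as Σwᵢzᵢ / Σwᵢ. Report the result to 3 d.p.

R1 (z=9.0): warm=0.97, ¬dry=1−0.41=0.59; AND[max(0, a+b−1)] → w = 0.56
R2 (z=72.2): ¬dry=1−0.41=0.59, hot=0.87; AND[max(0, a+b−1)] → w = 0.46
R3 (z=56.0): dry=0.41, sparse=0.36; AND[max(0, a+b−1)] → w = 0.00
R4 (z=27.2): humid=0.78, warm=0.97; AND[max(0, a+b−1)] → w = 0.75
Weighted average = (0.56·9.0 + 0.46·72.2 + 0.00·56.0 + 0.75·27.2) / (0.56 + 0.46 + 0.00 + 0.75)
  = 58.6520 / 1.7700 = 33.137

33.137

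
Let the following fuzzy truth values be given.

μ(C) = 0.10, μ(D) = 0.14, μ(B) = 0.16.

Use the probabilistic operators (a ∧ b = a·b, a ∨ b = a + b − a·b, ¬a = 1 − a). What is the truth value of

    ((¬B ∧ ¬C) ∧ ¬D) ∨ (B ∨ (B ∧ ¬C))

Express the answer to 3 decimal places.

¬B = 1 − 0.1600 = 0.8400
¬C = 1 − 0.1000 = 0.9000
¬B ∧ ¬C = a·b on (0.8400, 0.9000) = 0.7560
¬D = 1 − 0.1400 = 0.8600
(¬B ∧ ¬C) ∧ ¬D = a·b on (0.7560, 0.8600) = 0.6502
¬C = 1 − 0.1000 = 0.9000
B ∧ ¬C = a·b on (0.1600, 0.9000) = 0.1440
B ∨ (B ∧ ¬C) = a + b − a·b on (0.1600, 0.1440) = 0.2810
((¬B ∧ ¬C) ∧ ¬D) ∨ (B ∨ (B ∧ ¬C)) = a + b − a·b on (0.6502, 0.2810) = 0.7485

0.748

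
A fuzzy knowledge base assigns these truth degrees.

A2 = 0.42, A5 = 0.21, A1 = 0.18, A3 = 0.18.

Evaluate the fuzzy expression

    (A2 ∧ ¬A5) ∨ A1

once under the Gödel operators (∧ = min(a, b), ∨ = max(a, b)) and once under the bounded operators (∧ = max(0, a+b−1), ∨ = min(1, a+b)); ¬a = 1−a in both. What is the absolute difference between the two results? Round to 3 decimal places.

Under Gödel:
  ¬A5 = 1 − 0.21 = 0.79
  A2 ∧ ¬A5 = min(a, b) on (0.42, 0.79) = 0.42
  (A2 ∧ ¬A5) ∨ A1 = max(a, b) on (0.42, 0.18) = 0.42
  → value = 0.4200
Under bounded:
  ¬A5 = 1 − 0.21 = 0.79
  A2 ∧ ¬A5 = max(0, a+b−1) on (0.42, 0.79) = 0.21
  (A2 ∧ ¬A5) ∨ A1 = min(1, a+b) on (0.21, 0.18) = 0.39
  → value = 0.3900
|0.4200 − 0.3900| = 0.030

0.030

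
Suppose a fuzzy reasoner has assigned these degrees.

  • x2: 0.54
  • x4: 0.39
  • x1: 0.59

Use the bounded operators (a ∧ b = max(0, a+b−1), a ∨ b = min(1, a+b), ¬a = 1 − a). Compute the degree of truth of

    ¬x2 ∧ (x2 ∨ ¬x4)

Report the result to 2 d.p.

0.46

¬x2 = 1 − 0.54 = 0.46
¬x4 = 1 − 0.39 = 0.61
x2 ∨ ¬x4 = min(1, a+b) on (0.54, 0.61) = 1.00
¬x2 ∧ (x2 ∨ ¬x4) = max(0, a+b−1) on (0.46, 1.00) = 0.46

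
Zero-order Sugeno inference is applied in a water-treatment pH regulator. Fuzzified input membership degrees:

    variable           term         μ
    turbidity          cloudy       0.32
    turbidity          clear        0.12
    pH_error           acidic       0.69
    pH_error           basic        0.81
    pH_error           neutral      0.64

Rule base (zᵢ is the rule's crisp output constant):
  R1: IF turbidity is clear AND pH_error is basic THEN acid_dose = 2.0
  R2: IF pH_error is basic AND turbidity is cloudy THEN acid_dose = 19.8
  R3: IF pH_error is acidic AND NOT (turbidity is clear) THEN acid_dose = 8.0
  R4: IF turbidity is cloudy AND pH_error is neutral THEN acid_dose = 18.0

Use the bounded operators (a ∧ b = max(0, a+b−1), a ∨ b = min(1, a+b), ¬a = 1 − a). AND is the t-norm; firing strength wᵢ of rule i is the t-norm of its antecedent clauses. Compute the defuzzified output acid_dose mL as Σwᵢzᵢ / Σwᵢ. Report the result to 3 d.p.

10.191

R1 (z=2.0): clear=0.12, basic=0.81; AND[max(0, a+b−1)] → w = 0.00
R2 (z=19.8): basic=0.81, cloudy=0.32; AND[max(0, a+b−1)] → w = 0.13
R3 (z=8.0): acidic=0.69, ¬clear=1−0.12=0.88; AND[max(0, a+b−1)] → w = 0.57
R4 (z=18.0): cloudy=0.32, neutral=0.64; AND[max(0, a+b−1)] → w = 0.00
Weighted average = (0.00·2.0 + 0.13·19.8 + 0.57·8.0 + 0.00·18.0) / (0.00 + 0.13 + 0.57 + 0.00)
  = 7.1340 / 0.7000 = 10.191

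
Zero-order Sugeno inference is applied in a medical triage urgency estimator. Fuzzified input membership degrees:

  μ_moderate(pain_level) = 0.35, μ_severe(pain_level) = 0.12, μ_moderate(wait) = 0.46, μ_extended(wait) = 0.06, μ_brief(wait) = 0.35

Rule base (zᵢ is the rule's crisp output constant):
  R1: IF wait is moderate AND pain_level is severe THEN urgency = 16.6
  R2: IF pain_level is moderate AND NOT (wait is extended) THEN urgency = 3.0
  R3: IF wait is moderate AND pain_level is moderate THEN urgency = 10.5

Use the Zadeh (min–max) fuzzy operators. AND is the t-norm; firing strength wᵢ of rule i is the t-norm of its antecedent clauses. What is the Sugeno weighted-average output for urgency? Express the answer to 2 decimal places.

R1 (z=16.6): moderate=0.46, severe=0.12; AND[min(a, b)] → w = 0.12
R2 (z=3.0): moderate=0.35, ¬extended=1−0.06=0.94; AND[min(a, b)] → w = 0.35
R3 (z=10.5): moderate=0.46, moderate=0.35; AND[min(a, b)] → w = 0.35
Weighted average = (0.12·16.6 + 0.35·3.0 + 0.35·10.5) / (0.12 + 0.35 + 0.35)
  = 6.7170 / 0.8200 = 8.19

8.19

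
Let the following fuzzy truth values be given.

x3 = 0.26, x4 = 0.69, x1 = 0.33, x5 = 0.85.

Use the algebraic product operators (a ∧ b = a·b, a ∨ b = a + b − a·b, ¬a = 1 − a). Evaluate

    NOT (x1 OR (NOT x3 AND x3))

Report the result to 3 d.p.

0.541

NOT x3 = 1 − 0.2600 = 0.7400
NOT x3 AND x3 = a·b on (0.7400, 0.2600) = 0.1924
x1 OR (NOT x3 AND x3) = a + b − a·b on (0.3300, 0.1924) = 0.4589
NOT (x1 OR (NOT x3 AND x3)) = 1 − 0.4589 = 0.5411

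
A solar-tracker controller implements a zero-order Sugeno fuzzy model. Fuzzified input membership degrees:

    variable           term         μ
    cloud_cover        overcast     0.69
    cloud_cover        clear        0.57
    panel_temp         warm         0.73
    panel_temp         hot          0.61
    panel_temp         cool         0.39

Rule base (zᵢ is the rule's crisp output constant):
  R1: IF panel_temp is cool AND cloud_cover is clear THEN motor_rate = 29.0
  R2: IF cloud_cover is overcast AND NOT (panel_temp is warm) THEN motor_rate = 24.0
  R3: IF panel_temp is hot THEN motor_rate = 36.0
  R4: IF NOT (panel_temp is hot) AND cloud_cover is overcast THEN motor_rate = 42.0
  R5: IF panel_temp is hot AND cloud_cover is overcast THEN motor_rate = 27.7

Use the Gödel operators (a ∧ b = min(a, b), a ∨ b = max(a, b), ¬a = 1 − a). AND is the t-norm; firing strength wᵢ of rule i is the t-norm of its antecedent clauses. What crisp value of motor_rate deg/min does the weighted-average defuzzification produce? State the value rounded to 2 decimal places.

32.17

R1 (z=29.0): cool=0.39, clear=0.57; AND[min(a, b)] → w = 0.39
R2 (z=24.0): overcast=0.69, ¬warm=1−0.73=0.27; AND[min(a, b)] → w = 0.27
R3 (z=36.0): hot=0.61 → w = 0.61
R4 (z=42.0): ¬hot=1−0.61=0.39, overcast=0.69; AND[min(a, b)] → w = 0.39
R5 (z=27.7): hot=0.61, overcast=0.69; AND[min(a, b)] → w = 0.61
Weighted average = (0.39·29.0 + 0.27·24.0 + 0.61·36.0 + 0.39·42.0 + 0.61·27.7) / (0.39 + 0.27 + 0.61 + 0.39 + 0.61)
  = 73.0270 / 2.2700 = 32.17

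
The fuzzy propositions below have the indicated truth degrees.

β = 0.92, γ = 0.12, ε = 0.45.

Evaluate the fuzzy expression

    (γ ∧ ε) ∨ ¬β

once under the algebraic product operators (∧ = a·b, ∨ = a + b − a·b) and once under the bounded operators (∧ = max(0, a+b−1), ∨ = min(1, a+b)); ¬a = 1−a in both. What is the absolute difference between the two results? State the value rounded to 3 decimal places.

0.050

Under algebraic product:
  γ ∧ ε = a·b on (0.1200, 0.4500) = 0.0540
  ¬β = 1 − 0.9200 = 0.0800
  (γ ∧ ε) ∨ ¬β = a + b − a·b on (0.0540, 0.0800) = 0.1297
  → value = 0.1297
Under bounded:
  γ ∧ ε = max(0, a+b−1) on (0.12, 0.45) = 0.00
  ¬β = 1 − 0.92 = 0.08
  (γ ∧ ε) ∨ ¬β = min(1, a+b) on (0.00, 0.08) = 0.08
  → value = 0.0800
|0.1297 − 0.0800| = 0.050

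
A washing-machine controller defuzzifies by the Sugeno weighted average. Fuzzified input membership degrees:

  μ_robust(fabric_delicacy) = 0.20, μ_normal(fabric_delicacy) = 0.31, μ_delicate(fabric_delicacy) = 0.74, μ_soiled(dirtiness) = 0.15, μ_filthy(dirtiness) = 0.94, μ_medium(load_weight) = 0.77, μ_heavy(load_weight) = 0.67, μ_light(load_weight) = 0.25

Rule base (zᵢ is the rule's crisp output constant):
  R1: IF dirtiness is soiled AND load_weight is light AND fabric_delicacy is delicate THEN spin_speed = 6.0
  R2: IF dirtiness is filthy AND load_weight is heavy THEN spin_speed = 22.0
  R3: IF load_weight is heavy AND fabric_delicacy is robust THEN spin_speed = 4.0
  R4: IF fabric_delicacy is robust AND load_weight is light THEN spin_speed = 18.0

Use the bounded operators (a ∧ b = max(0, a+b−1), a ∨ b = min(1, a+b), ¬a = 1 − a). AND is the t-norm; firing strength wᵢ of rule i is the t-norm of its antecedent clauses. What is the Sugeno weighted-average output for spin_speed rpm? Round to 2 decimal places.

R1 (z=6.0): soiled=0.15, light=0.25, delicate=0.74; AND[max(0, a+b−1)] → w = 0.00
R2 (z=22.0): filthy=0.94, heavy=0.67; AND[max(0, a+b−1)] → w = 0.61
R3 (z=4.0): heavy=0.67, robust=0.20; AND[max(0, a+b−1)] → w = 0.00
R4 (z=18.0): robust=0.20, light=0.25; AND[max(0, a+b−1)] → w = 0.00
Weighted average = (0.00·6.0 + 0.61·22.0 + 0.00·4.0 + 0.00·18.0) / (0.00 + 0.61 + 0.00 + 0.00)
  = 13.4200 / 0.6100 = 22.00

22.00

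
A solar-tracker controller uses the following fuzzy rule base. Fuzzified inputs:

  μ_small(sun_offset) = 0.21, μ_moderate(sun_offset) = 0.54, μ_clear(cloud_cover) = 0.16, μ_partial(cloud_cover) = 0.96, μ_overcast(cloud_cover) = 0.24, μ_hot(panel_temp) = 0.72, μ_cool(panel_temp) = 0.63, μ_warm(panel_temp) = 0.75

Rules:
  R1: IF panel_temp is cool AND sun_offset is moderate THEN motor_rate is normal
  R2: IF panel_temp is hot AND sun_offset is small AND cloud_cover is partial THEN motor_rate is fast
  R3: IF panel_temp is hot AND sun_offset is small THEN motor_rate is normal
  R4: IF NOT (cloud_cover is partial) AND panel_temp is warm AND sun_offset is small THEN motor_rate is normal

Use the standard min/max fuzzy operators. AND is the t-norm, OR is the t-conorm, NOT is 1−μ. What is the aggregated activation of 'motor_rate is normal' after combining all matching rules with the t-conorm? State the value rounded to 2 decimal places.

R1: cool=0.63, moderate=0.54; AND[min(a, b)] → w = 0.54
R2: hot=0.72, small=0.21, partial=0.96; AND[min(a, b)] → w = 0.21
R3: hot=0.72, small=0.21; AND[min(a, b)] → w = 0.21
R4: ¬partial=1−0.96=0.04, warm=0.75, small=0.21; AND[min(a, b)] → w = 0.04
Rules with consequent 'normal': {R1, R3, R4} → strengths 0.54, 0.21, 0.04
Aggregate via t-conorm [max(a, b)]: 0.54

0.54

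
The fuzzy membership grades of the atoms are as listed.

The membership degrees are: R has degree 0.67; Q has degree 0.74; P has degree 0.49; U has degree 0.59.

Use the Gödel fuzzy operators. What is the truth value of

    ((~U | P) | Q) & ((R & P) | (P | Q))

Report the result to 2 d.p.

0.74

~U = 1 − 0.59 = 0.41
~U | P = max(a, b) on (0.41, 0.49) = 0.49
(~U | P) | Q = max(a, b) on (0.49, 0.74) = 0.74
R & P = min(a, b) on (0.67, 0.49) = 0.49
P | Q = max(a, b) on (0.49, 0.74) = 0.74
(R & P) | (P | Q) = max(a, b) on (0.49, 0.74) = 0.74
((~U | P) | Q) & ((R & P) | (P | Q)) = min(a, b) on (0.74, 0.74) = 0.74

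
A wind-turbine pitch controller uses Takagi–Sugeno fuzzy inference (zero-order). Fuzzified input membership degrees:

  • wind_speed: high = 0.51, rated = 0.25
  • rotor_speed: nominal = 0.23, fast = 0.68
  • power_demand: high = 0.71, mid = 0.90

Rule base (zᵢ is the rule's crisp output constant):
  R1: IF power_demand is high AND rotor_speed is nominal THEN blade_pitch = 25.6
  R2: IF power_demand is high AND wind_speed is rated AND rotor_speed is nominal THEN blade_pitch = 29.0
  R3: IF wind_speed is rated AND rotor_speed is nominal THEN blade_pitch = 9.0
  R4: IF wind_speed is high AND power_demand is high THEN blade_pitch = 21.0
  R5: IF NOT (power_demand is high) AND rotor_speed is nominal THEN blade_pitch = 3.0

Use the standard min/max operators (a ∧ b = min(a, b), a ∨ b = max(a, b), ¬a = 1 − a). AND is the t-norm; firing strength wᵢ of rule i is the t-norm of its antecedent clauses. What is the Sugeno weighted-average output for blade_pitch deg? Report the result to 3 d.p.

R1 (z=25.6): high=0.71, nominal=0.23; AND[min(a, b)] → w = 0.23
R2 (z=29.0): high=0.71, rated=0.25, nominal=0.23; AND[min(a, b)] → w = 0.23
R3 (z=9.0): rated=0.25, nominal=0.23; AND[min(a, b)] → w = 0.23
R4 (z=21.0): high=0.51, high=0.71; AND[min(a, b)] → w = 0.51
R5 (z=3.0): ¬high=1−0.71=0.29, nominal=0.23; AND[min(a, b)] → w = 0.23
Weighted average = (0.23·25.6 + 0.23·29.0 + 0.23·9.0 + 0.51·21.0 + 0.23·3.0) / (0.23 + 0.23 + 0.23 + 0.51 + 0.23)
  = 26.0280 / 1.4300 = 18.201

18.201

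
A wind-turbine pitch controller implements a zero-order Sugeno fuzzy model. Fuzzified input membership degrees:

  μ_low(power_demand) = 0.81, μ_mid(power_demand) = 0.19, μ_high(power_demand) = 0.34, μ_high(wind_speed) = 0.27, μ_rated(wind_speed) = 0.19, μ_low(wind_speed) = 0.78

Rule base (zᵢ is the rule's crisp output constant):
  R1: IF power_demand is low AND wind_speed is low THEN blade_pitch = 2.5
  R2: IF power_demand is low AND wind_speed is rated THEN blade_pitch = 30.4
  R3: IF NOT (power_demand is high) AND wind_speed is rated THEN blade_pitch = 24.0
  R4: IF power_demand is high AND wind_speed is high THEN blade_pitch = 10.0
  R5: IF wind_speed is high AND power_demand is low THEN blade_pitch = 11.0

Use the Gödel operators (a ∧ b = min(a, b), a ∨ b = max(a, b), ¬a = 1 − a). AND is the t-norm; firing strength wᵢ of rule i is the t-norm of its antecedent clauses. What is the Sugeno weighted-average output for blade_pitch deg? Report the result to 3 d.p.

10.562

R1 (z=2.5): low=0.81, low=0.78; AND[min(a, b)] → w = 0.78
R2 (z=30.4): low=0.81, rated=0.19; AND[min(a, b)] → w = 0.19
R3 (z=24.0): ¬high=1−0.34=0.66, rated=0.19; AND[min(a, b)] → w = 0.19
R4 (z=10.0): high=0.34, high=0.27; AND[min(a, b)] → w = 0.27
R5 (z=11.0): high=0.27, low=0.81; AND[min(a, b)] → w = 0.27
Weighted average = (0.78·2.5 + 0.19·30.4 + 0.19·24.0 + 0.27·10.0 + 0.27·11.0) / (0.78 + 0.19 + 0.19 + 0.27 + 0.27)
  = 17.9560 / 1.7000 = 10.562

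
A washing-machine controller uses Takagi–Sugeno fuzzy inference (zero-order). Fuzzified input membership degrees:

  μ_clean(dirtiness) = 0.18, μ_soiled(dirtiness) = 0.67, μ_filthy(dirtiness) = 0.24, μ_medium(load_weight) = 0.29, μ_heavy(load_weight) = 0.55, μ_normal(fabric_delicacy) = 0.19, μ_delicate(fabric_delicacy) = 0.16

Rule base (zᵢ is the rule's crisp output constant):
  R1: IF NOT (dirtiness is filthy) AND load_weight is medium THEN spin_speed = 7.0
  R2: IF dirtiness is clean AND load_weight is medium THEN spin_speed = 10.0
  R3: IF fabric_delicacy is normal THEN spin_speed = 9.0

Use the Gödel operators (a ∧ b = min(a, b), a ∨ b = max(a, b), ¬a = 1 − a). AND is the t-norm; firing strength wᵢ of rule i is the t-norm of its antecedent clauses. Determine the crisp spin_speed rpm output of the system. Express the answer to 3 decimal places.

8.394

R1 (z=7.0): ¬filthy=1−0.24=0.76, medium=0.29; AND[min(a, b)] → w = 0.29
R2 (z=10.0): clean=0.18, medium=0.29; AND[min(a, b)] → w = 0.18
R3 (z=9.0): normal=0.19 → w = 0.19
Weighted average = (0.29·7.0 + 0.18·10.0 + 0.19·9.0) / (0.29 + 0.18 + 0.19)
  = 5.5400 / 0.6600 = 8.394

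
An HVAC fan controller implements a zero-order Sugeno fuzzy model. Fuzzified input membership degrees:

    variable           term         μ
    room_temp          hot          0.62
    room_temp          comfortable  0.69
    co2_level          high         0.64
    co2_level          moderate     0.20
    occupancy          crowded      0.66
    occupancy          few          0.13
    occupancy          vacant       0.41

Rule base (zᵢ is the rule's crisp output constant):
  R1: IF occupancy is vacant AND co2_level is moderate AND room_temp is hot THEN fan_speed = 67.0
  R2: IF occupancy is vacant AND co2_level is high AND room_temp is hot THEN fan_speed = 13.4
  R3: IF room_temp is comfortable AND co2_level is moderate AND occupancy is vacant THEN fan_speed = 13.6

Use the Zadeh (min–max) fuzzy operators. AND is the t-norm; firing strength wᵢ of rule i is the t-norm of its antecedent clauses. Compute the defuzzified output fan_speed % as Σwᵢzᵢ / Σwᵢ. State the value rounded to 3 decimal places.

26.684

R1 (z=67.0): vacant=0.41, moderate=0.20, hot=0.62; AND[min(a, b)] → w = 0.20
R2 (z=13.4): vacant=0.41, high=0.64, hot=0.62; AND[min(a, b)] → w = 0.41
R3 (z=13.6): comfortable=0.69, moderate=0.20, vacant=0.41; AND[min(a, b)] → w = 0.20
Weighted average = (0.20·67.0 + 0.41·13.4 + 0.20·13.6) / (0.20 + 0.41 + 0.20)
  = 21.6140 / 0.8100 = 26.684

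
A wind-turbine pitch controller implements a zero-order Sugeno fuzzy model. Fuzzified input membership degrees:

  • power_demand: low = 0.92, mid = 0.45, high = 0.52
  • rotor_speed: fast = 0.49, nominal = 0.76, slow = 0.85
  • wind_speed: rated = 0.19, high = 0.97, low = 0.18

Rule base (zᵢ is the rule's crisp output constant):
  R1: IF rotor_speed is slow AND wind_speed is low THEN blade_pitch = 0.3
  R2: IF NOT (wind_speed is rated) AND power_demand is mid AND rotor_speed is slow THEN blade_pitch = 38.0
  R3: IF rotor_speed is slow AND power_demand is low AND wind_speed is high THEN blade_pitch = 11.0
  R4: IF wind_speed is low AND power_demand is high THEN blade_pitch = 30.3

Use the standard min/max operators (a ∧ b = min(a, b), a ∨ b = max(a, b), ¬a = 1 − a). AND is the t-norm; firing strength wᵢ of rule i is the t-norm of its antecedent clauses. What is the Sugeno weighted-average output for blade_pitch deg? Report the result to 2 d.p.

19.25

R1 (z=0.3): slow=0.85, low=0.18; AND[min(a, b)] → w = 0.18
R2 (z=38.0): ¬rated=1−0.19=0.81, mid=0.45, slow=0.85; AND[min(a, b)] → w = 0.45
R3 (z=11.0): slow=0.85, low=0.92, high=0.97; AND[min(a, b)] → w = 0.85
R4 (z=30.3): low=0.18, high=0.52; AND[min(a, b)] → w = 0.18
Weighted average = (0.18·0.3 + 0.45·38.0 + 0.85·11.0 + 0.18·30.3) / (0.18 + 0.45 + 0.85 + 0.18)
  = 31.9580 / 1.6600 = 19.25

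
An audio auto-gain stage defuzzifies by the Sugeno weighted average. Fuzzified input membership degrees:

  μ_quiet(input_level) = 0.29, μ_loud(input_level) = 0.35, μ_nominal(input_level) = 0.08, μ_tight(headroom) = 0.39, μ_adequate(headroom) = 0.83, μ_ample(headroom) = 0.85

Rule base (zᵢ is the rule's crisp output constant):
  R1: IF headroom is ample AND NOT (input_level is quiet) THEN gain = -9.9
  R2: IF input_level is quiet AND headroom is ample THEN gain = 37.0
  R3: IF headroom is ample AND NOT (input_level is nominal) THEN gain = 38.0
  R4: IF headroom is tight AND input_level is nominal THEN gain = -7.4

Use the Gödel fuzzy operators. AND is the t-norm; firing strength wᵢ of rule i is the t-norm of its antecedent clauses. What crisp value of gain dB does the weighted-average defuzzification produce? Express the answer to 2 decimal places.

18.35

R1 (z=-9.9): ample=0.85, ¬quiet=1−0.29=0.71; AND[min(a, b)] → w = 0.71
R2 (z=37.0): quiet=0.29, ample=0.85; AND[min(a, b)] → w = 0.29
R3 (z=38.0): ample=0.85, ¬nominal=1−0.08=0.92; AND[min(a, b)] → w = 0.85
R4 (z=-7.4): tight=0.39, nominal=0.08; AND[min(a, b)] → w = 0.08
Weighted average = (0.71·-9.9 + 0.29·37.0 + 0.85·38.0 + 0.08·-7.4) / (0.71 + 0.29 + 0.85 + 0.08)
  = 35.4090 / 1.9300 = 18.35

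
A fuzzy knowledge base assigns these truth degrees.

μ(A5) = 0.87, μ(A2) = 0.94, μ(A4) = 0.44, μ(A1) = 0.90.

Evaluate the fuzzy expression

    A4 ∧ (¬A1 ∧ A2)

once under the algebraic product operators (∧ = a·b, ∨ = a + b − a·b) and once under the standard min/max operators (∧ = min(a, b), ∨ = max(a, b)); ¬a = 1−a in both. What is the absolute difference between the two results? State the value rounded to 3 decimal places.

0.059

Under algebraic product:
  ¬A1 = 1 − 0.9000 = 0.1000
  ¬A1 ∧ A2 = a·b on (0.1000, 0.9400) = 0.0940
  A4 ∧ (¬A1 ∧ A2) = a·b on (0.4400, 0.0940) = 0.0414
  → value = 0.0414
Under standard min/max:
  ¬A1 = 1 − 0.90 = 0.10
  ¬A1 ∧ A2 = min(a, b) on (0.10, 0.94) = 0.10
  A4 ∧ (¬A1 ∧ A2) = min(a, b) on (0.44, 0.10) = 0.10
  → value = 0.1000
|0.0414 − 0.1000| = 0.059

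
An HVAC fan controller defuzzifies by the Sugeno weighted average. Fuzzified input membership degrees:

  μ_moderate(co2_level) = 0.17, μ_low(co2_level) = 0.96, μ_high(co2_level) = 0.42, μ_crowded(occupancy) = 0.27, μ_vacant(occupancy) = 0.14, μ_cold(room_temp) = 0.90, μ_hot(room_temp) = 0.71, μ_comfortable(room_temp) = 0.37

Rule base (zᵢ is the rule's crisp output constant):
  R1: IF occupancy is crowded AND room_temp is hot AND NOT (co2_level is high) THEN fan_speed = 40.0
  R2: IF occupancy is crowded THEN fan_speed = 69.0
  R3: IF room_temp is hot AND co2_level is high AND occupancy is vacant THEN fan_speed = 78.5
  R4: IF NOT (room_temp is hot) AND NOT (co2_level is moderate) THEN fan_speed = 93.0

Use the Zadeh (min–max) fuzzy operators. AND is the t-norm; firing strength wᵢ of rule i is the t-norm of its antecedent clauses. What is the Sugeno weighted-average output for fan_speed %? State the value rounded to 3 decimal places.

69.474

R1 (z=40.0): crowded=0.27, hot=0.71, ¬high=1−0.42=0.58; AND[min(a, b)] → w = 0.27
R2 (z=69.0): crowded=0.27 → w = 0.27
R3 (z=78.5): hot=0.71, high=0.42, vacant=0.14; AND[min(a, b)] → w = 0.14
R4 (z=93.0): ¬hot=1−0.71=0.29, ¬moderate=1−0.17=0.83; AND[min(a, b)] → w = 0.29
Weighted average = (0.27·40.0 + 0.27·69.0 + 0.14·78.5 + 0.29·93.0) / (0.27 + 0.27 + 0.14 + 0.29)
  = 67.3900 / 0.9700 = 69.474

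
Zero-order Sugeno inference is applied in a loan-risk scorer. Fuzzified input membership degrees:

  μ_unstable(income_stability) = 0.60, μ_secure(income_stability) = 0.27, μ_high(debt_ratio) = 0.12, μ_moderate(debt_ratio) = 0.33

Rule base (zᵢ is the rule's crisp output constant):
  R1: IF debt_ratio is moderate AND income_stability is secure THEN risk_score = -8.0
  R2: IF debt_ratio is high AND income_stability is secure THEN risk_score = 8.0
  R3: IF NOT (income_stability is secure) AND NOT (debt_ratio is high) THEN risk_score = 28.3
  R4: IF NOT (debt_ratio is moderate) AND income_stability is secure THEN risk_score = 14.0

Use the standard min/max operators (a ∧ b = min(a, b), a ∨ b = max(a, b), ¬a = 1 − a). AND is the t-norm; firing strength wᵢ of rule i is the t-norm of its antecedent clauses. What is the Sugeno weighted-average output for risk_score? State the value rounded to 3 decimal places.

16.719

R1 (z=-8.0): moderate=0.33, secure=0.27; AND[min(a, b)] → w = 0.27
R2 (z=8.0): high=0.12, secure=0.27; AND[min(a, b)] → w = 0.12
R3 (z=28.3): ¬secure=1−0.27=0.73, ¬high=1−0.12=0.88; AND[min(a, b)] → w = 0.73
R4 (z=14.0): ¬moderate=1−0.33=0.67, secure=0.27; AND[min(a, b)] → w = 0.27
Weighted average = (0.27·-8.0 + 0.12·8.0 + 0.73·28.3 + 0.27·14.0) / (0.27 + 0.12 + 0.73 + 0.27)
  = 23.2390 / 1.3900 = 16.719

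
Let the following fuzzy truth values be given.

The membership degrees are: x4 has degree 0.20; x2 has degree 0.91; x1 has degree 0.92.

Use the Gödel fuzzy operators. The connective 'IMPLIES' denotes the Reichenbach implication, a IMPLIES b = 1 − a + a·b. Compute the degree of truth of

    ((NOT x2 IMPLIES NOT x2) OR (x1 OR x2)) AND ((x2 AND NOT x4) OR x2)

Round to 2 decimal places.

NOT x2 = 1 − 0.91 = 0.09
NOT x2 = 1 − 0.91 = 0.09
NOT x2 IMPLIES NOT x2  [Reichenbach: 1 − a + a·b] with a=0.09, b=0.09 → 0.92
x1 OR x2 = max(a, b) on (0.92, 0.91) = 0.92
(NOT x2 IMPLIES NOT x2) OR (x1 OR x2) = max(a, b) on (0.92, 0.92) = 0.92
NOT x4 = 1 − 0.20 = 0.80
x2 AND NOT x4 = min(a, b) on (0.91, 0.80) = 0.80
(x2 AND NOT x4) OR x2 = max(a, b) on (0.80, 0.91) = 0.91
((NOT x2 IMPLIES NOT x2) OR (x1 OR x2)) AND ((x2 AND NOT x4) OR x2) = min(a, b) on (0.92, 0.91) = 0.91

0.91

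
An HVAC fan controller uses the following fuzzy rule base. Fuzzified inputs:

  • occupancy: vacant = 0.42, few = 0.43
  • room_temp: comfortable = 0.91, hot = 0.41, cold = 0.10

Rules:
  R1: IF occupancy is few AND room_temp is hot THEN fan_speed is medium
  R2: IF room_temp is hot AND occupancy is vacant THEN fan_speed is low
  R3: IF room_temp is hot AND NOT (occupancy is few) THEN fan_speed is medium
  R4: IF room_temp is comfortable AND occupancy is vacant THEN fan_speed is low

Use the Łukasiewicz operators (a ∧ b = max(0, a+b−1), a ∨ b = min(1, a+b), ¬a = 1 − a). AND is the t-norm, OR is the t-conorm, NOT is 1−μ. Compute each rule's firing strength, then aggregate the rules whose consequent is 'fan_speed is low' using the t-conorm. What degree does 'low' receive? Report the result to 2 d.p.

0.33

R1: few=0.43, hot=0.41; AND[max(0, a+b−1)] → w = 0.00
R2: hot=0.41, vacant=0.42; AND[max(0, a+b−1)] → w = 0.00
R3: hot=0.41, ¬few=1−0.43=0.57; AND[max(0, a+b−1)] → w = 0.00
R4: comfortable=0.91, vacant=0.42; AND[max(0, a+b−1)] → w = 0.33
Rules with consequent 'low': {R2, R4} → strengths 0.00, 0.33
Aggregate via t-conorm [min(1, a+b)]: 0.33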